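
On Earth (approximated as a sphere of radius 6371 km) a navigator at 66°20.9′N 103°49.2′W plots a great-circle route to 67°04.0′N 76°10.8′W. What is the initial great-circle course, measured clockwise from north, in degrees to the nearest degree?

Δλ = 27.640° = 0.4824 rad.
y = sin Δλ · cos φ₂ = (0.4639)(0.3897) = 0.1808
x = cos φ₁ sin φ₂ − sin φ₁ cos φ₂ cos Δλ = (0.4012)(0.9210) − (0.9160)(0.3897)(0.8859) = 0.0533
θ = atan2(y, x) = 73.58°, so the bearing is 74°.

74°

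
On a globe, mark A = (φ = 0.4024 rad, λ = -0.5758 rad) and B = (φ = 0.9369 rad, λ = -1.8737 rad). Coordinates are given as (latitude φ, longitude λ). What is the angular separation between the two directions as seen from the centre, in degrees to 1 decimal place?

With latitudes φ₁ = 23.056°, φ₂ = 53.680° and longitude difference Δλ = -74.364°:
Haversine: a = sin²(Δφ/2) + cos φ₁ cos φ₂ sin²(Δλ/2) = 0.0697 + (0.9201)(0.5923)(0.3652) = 0.26879.
Central angle c = 2·arcsin(√a) = 1.09006 rad.
So the angular separation is 62.5°.

62.5°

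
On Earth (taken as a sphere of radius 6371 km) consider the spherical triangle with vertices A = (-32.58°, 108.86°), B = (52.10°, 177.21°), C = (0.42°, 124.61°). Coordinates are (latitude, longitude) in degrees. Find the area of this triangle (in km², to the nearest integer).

3566596 km²

Side lengths (central angles): a = 1.1822, b = 0.6317, c = 1.8069 rad; semiperimeter s = 1.8104.
By l'Huilier's theorem, tan(E/4) = √[tan(s/2) tan((s−a)/2) tan((s−b)/2) tan((s−c)/2)], giving spherical excess E = 0.0879 rad.
Area = E·R² = 0.0879 × (6371)² ≈ 3566596 km².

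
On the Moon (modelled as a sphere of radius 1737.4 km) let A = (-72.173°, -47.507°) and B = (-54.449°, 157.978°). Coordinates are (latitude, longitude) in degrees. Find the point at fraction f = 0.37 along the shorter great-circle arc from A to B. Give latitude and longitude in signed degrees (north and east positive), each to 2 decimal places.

-83.97°, -142.58°

The central angle between A and B is δ = 0.9099 rad.
With f = 0.37, the slerp weights are sin((1−f)δ)/sin δ = 0.6870 and sin(fδ)/sin δ = 0.4184.
Weighted sum of the unit vectors: (0.6870)·(0.2068,-0.2257,-0.9520) + (0.4184)·(-0.5390,0.2180,-0.8136) = (-0.0835, -0.0639, -0.9945).
Converting back: φ = atan2(z, √(x²+y²)) = -83.97°, λ = atan2(y, x) = -142.58°.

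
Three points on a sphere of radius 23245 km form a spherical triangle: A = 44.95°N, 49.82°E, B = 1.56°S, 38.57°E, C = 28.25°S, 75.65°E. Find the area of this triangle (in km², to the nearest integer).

Side lengths (central angles): a = 0.7736, b = 1.3421, c = 0.8303 rad; semiperimeter s = 1.4730.
By l'Huilier's theorem, tan(E/4) = √[tan(s/2) tan((s−a)/2) tan((s−b)/2) tan((s−c)/2)], giving spherical excess E = 0.3390 rad.
Area = E·R² = 0.3390 × (23245)² ≈ 183159634 km².

183159634 km²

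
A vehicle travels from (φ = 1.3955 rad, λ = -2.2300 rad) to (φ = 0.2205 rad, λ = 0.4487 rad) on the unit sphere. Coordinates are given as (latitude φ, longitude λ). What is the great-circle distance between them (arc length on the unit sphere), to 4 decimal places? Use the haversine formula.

1.5077

Let φ₁ = 1.3955 rad, φ₂ = 0.2205 rad, and Δλ = 2.6787 rad.
Haversine: a = sin²(Δφ/2) + cos φ₁ cos φ₂ sin²(Δλ/2) = 0.3072 + (0.1744)(0.9758)(0.9474) = 0.46845.
Central angle c = 2·arcsin(√a) = 1.50766 rad.
On the unit sphere the arc length equals the central angle: 1.5077.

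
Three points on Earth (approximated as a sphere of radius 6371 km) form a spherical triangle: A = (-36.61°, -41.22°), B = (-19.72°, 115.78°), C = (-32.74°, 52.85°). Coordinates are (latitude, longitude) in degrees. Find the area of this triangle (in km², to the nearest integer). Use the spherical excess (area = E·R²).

Side lengths (central angles): a = 0.9970, b = 1.2926, c = 2.0879 rad; semiperimeter s = 2.1887.
By l'Huilier's theorem, tan(E/4) = √[tan(s/2) tan((s−a)/2) tan((s−b)/2) tan((s−c)/2)], giving spherical excess E = 0.7068 rad.
Area = E·R² = 0.7068 × (6371)² ≈ 28687404 km².

28687404 km²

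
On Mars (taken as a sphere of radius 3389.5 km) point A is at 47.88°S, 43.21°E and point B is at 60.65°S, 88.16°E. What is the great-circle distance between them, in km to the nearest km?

1683 km

Let φ₁ = -0.8357 rad, φ₂ = -1.0585 rad, and Δλ = 0.7845 rad.
Haversine: a = sin²(Δφ/2) + cos φ₁ cos φ₂ sin²(Δλ/2) = 0.0124 + (0.6707)(0.4901)(0.1461) = 0.06041.
Central angle c = 2·arcsin(√a) = 0.49665 rad.
Distance = R·c = 3389.5 × 0.4966 ≈ 1683 km.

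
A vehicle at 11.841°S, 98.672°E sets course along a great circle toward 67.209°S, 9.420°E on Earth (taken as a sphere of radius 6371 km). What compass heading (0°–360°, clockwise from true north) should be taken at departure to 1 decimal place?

With φ₁ = -0.2067, φ₂ = -1.1730, Δλ = -1.5577 rad, the forward-azimuth formula gives
θ = atan2( sin Δλ cos φ₂ , cos φ₁ sin φ₂ − sin φ₁ cos φ₂ cos Δλ ) = atan2(-0.3873, -0.9013) = -156.74°.
Adding 360° brings this into [0°, 360°): 203.3°.

203.3°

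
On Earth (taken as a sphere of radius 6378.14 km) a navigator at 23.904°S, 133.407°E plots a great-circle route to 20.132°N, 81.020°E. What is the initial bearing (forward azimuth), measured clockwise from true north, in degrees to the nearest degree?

With φ₁ = -0.4172, φ₂ = 0.3514, Δλ = -0.9143 rad, the forward-azimuth formula gives
θ = atan2( sin Δλ cos φ₂ , cos φ₁ sin φ₂ − sin φ₁ cos φ₂ cos Δλ ) = atan2(-0.7438, 0.5469) = -53.67°.
Adding 360° brings this into [0°, 360°): 306°.

306°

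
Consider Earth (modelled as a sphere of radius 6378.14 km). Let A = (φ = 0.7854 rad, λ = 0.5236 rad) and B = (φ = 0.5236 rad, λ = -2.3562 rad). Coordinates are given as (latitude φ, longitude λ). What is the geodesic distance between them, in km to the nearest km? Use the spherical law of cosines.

11551 km

In radians: φ₁ = 0.7854, φ₂ = 0.5236, Δλ = -165.000° = -2.8798 rad.
cos c = sin φ₁ sin φ₂ + cos φ₁ cos φ₂ cos Δλ = (0.7071)(0.5000) + (0.7071)(0.8660)(-0.9659) = -0.23795,
so c = arccos(-0.23795) = 1.81105 rad.
Distance = R·c = 6378.14 × 1.8111 ≈ 11551 km.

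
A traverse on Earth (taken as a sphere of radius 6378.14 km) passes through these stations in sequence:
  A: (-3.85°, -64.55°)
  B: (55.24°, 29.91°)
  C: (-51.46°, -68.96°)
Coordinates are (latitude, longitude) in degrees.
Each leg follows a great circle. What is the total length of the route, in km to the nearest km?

Leg A→B: central angle 1.6704 rad, distance 10653.8 km.
Leg B→C: central angle 2.3425 rad, distance 14940.9 km.
Total: 10653.8 + 14940.9 ≈ 25595 km.

25595 km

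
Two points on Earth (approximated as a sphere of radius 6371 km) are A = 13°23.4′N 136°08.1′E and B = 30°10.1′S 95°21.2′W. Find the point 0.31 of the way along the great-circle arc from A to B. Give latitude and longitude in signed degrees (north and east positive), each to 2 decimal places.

-6.96°, 171.09°

The central angle between A and B is δ = 2.2654 rad.
With f = 0.31, the slerp weights are sin((1−f)δ)/sin δ = 1.3015 and sin(fδ)/sin δ = 0.8407.
Weighted sum of the unit vectors: (1.3015)·(-0.7014,0.6741,0.2316) + (0.8407)·(-0.0807,-0.8608,-0.5025) = (-0.9807, 0.1537, -0.1211).
Converting back: φ = atan2(z, √(x²+y²)) = -6.96°, λ = atan2(y, x) = 171.09°.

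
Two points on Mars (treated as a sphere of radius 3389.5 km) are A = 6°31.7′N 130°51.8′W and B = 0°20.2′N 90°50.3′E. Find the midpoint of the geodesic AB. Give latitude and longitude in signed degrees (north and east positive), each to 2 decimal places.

The central angle between A and B is δ = 2.4055 rad.
With f = 0.5, the slerp weights are sin((1−f)δ)/sin δ = 1.3897 and sin(fδ)/sin δ = 1.3897.
Weighted sum of the unit vectors: (1.3897)·(-0.6500,-0.7514,0.1137) + (1.3897)·(-0.0146,0.9999,0.0059) = (-0.9236, 0.3453, 0.1662).
Converting back: φ = atan2(z, √(x²+y²)) = 9.56°, λ = atan2(y, x) = 159.50°.

9.56°, 159.50°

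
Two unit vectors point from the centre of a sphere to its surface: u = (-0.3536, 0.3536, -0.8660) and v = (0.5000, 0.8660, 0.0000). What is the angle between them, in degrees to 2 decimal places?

82.56°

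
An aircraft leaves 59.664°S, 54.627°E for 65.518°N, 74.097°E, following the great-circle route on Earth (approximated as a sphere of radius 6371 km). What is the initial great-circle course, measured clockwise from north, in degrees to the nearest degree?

10°

With φ₁ = -1.0413, φ₂ = 1.1435, Δλ = 0.3398 rad, the forward-azimuth formula gives
θ = atan2( sin Δλ cos φ₂ , cos φ₁ sin φ₂ − sin φ₁ cos φ₂ cos Δλ ) = atan2(0.1381, 0.7969) = 9.83°.
So the initial bearing is 10°.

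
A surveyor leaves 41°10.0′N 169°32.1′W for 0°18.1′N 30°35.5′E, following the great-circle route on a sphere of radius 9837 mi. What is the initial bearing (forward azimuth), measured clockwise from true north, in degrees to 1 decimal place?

331.0°

With φ₁ = 0.7185, φ₂ = 0.0053, Δλ = -2.7903 rad, the forward-azimuth formula gives
θ = atan2( sin Δλ cos φ₂ , cos φ₁ sin φ₂ − sin φ₁ cos φ₂ cos Δλ ) = atan2(-0.3441, 0.6220) = -28.95°.
Adding 360° brings this into [0°, 360°): 331.0°.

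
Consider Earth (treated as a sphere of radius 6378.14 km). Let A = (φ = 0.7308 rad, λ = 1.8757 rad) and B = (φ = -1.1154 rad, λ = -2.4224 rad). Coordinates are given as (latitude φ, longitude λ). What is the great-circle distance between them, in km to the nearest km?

15250 km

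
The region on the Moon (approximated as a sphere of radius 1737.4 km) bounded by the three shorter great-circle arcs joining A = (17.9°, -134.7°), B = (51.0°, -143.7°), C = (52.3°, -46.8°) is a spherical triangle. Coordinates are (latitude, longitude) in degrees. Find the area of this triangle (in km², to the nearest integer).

919038 km²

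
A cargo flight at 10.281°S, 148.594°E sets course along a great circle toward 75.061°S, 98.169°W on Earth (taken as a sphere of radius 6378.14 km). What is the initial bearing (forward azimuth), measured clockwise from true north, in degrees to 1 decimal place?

166.3°

Δλ = 113.237° = 1.9764 rad.
y = sin Δλ · cos φ₂ = (0.9189)(0.2578) = 0.2369
x = cos φ₁ sin φ₂ − sin φ₁ cos φ₂ cos Δλ = (0.9839)(-0.9662) − (-0.1785)(0.2578)(-0.3945) = -0.9688
θ = atan2(y, x) = 166.26°, so the bearing is 166.3°.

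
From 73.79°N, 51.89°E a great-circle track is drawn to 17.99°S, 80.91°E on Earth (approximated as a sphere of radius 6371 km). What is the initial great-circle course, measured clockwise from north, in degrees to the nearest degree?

With φ₁ = 1.2879, φ₂ = -0.3140, Δλ = 0.5065 rad, the forward-azimuth formula gives
θ = atan2( sin Δλ cos φ₂ , cos φ₁ sin φ₂ − sin φ₁ cos φ₂ cos Δλ ) = atan2(0.4614, -0.8849) = 152.46°.
So the initial bearing is 152°.

152°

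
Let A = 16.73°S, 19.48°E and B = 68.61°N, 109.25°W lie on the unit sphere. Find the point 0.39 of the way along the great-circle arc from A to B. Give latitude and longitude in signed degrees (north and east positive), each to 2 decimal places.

Central angle δ = 2.0789 rad. Interpolating on the sphere with fraction f = 0.39:
P = [sin((1−f)δ)·A + sin(fδ)·B] / sin δ = 1.0926·A + 0.8297·B in Cartesian coordinates,
giving P = (0.8867, 0.0633, 0.4580), i.e. latitude 27.26°, longitude 4.08°.

27.26°, 4.08°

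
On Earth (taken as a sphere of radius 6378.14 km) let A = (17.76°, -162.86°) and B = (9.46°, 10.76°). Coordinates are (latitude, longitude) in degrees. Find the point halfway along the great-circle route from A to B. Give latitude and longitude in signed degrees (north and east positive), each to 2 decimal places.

Central angle δ = 2.6539 rad. Interpolating on the sphere with fraction f = 0.5:
P = [sin((1−f)δ)·A + sin(fδ)·B] / sin δ = 2.0711·A + 2.0711·B in Cartesian coordinates,
giving P = (0.1222, -0.1999, 0.9722), i.e. latitude 76.45°, longitude -58.56°.

76.45°, -58.56°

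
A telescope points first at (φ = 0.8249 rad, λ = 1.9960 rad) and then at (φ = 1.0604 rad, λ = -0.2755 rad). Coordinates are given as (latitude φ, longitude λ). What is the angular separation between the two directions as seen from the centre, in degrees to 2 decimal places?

64.72°

Let φ₁ = 0.8249 rad, φ₂ = 1.0604 rad, and Δλ = -2.2715 rad.
cos c = sin φ₁ sin φ₂ + cos φ₁ cos φ₂ cos Δλ = (0.7345)(0.8726) + (0.6786)(0.4885)(-0.6448) = 0.42712,
so c = arccos(0.42712) = 1.12949 rad.
So the angular separation is 64.72°.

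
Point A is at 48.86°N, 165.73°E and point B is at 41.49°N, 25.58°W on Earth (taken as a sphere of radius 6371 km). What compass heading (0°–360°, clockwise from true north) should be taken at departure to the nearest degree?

8°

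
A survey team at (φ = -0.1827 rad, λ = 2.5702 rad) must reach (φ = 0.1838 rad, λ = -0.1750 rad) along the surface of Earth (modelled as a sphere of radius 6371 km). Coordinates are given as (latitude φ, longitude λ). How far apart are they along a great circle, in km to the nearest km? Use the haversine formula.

Let φ₁ = -0.1827 rad, φ₂ = 0.1838 rad, and Δλ = -2.7452 rad.
Haversine: a = sin²(Δφ/2) + cos φ₁ cos φ₂ sin²(Δλ/2) = 0.0332 + (0.9834)(0.9832)(0.9612) = 0.96252.
Central angle c = 2·arcsin(√a) = 2.75192 rad.
Distance = R·c = 6371 × 2.7519 ≈ 17532 km.

17532 km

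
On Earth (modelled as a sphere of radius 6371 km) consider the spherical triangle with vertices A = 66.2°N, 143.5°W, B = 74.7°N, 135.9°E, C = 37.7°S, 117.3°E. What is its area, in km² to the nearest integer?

Side lengths (central angles): a = 1.9736, b = 2.2276, c = 0.4512 rad; semiperimeter s = 2.3262.
By l'Huilier's theorem, tan(E/4) = √[tan(s/2) tan((s−a)/2) tan((s−b)/2) tan((s−c)/2)], giving spherical excess E = 0.6599 rad.
Area = E·R² = 0.6599 × (6371)² ≈ 26785644 km².

26785644 km²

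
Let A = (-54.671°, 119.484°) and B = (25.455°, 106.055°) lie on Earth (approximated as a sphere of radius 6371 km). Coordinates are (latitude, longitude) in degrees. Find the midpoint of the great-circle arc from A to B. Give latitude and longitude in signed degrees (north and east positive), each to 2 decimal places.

-14.70°, 111.29°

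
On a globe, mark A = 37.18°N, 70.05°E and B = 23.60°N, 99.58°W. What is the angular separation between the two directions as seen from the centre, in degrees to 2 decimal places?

118.44°

Let φ₁ = 0.6489 rad, φ₂ = 0.4119 rad, and Δλ = -2.9606 rad.
Haversine: a = sin²(Δφ/2) + cos φ₁ cos φ₂ sin²(Δλ/2) = 0.0140 + (0.7967)(0.9164)(0.9918) = 0.73812.
Central angle c = 2·arcsin(√a) = 2.06717 rad.
So the angular separation is 118.44°.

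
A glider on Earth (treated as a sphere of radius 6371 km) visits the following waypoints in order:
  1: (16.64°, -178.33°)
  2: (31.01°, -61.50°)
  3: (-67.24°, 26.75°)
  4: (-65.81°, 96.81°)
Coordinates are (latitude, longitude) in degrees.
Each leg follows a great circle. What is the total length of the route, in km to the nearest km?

27472 km

Leg 1→2: central angle 1.7958 rad, distance 11441.0 km.
Leg 2→3: central angle 2.0544 rad, distance 13088.4 km.
Leg 3→4: central angle 0.4619 rad, distance 2942.5 km.
Total: 11441.0 + 13088.4 + 2942.5 ≈ 27472 km.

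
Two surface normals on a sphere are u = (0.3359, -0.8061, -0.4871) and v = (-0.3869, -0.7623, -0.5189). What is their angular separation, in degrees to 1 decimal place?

42.5°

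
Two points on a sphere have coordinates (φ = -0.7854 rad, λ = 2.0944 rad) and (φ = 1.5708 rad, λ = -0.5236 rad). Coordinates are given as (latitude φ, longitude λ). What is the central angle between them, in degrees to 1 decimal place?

135.0°

With latitudes φ₁ = -45.000°, φ₂ = 90.000° and longitude difference Δλ = -150.000°:
Haversine: a = sin²(Δφ/2) + cos φ₁ cos φ₂ sin²(Δλ/2) = 0.8536 + (0.7071)(-0.0000)(0.9330) = 0.85355.
Central angle c = 2·arcsin(√a) = 2.35619 rad.
So the angular separation is 135.0°.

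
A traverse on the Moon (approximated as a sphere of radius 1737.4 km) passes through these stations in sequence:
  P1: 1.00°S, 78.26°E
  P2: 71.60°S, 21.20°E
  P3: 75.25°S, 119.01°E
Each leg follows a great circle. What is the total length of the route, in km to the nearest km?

3157 km

Leg P1→P2: central angle 1.3815 rad, distance 2400.2 km.
Leg P2→P3: central angle 0.4354 rad, distance 756.5 km.
Total: 2400.2 + 756.5 ≈ 3157 km.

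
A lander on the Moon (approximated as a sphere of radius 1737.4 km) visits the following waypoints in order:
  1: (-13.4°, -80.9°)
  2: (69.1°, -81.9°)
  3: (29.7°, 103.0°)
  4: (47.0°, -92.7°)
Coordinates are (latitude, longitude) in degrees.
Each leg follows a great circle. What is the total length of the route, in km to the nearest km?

8055 km

Leg 1→2: central angle 1.4399 rad, distance 2501.8 km.
Leg 2→3: central angle 1.4161 rad, distance 2460.3 km.
Leg 3→4: central angle 1.7803 rad, distance 3093.0 km.
Total: 2501.8 + 2460.3 + 3093.0 ≈ 8055 km.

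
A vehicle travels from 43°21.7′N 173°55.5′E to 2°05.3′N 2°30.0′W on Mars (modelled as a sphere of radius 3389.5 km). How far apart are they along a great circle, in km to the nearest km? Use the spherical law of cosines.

7953 km

With latitudes φ₁ = 43.362°, φ₂ = 2.088° and longitude difference Δλ = -176.425°:
cos c = sin φ₁ sin φ₂ + cos φ₁ cos φ₂ cos Δλ = (0.6866)(0.0364) + (0.7270)(0.9993)(-0.9981) = -0.70012,
so c = arccos(-0.70012) = 2.34636 rad.
Distance = R·c = 3389.5 × 2.3464 ≈ 7953 km.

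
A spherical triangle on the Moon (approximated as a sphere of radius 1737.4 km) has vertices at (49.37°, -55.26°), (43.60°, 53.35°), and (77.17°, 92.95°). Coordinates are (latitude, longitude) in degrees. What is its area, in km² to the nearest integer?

Side lengths (central angles): a = 0.6496, b = 0.9058, c = 1.1887 rad; semiperimeter s = 1.3720.
By l'Huilier's theorem, tan(E/4) = √[tan(s/2) tan((s−a)/2) tan((s−b)/2) tan((s−c)/2)], giving spherical excess E = 0.3279 rad.
Area = E·R² = 0.3279 × (1737.4)² ≈ 989913 km².

989913 km²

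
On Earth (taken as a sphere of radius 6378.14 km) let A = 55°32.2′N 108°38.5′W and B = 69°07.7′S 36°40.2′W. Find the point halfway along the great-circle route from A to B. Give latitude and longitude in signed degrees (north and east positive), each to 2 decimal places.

The central angle between A and B is δ = 2.3574 rad.
With f = 0.5, the slerp weights are sin((1−f)δ)/sin δ = 1.3085 and sin(fδ)/sin δ = 1.3085.
Weighted sum of the unit vectors: (1.3085)·(-0.1809,-0.5362,0.8245) + (1.3085)·(0.2858,-0.2128,-0.9344) = (0.1372, -0.9800, -0.1438).
Converting back: φ = atan2(z, √(x²+y²)) = -8.27°, λ = atan2(y, x) = -82.03°.

-8.27°, -82.03°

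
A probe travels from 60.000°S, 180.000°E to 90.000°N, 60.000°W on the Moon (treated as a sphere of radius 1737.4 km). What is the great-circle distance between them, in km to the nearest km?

4549 km

Let φ₁ = -1.0472 rad, φ₂ = 1.5708 rad, and Δλ = 2.0944 rad.
cos c = sin φ₁ sin φ₂ + cos φ₁ cos φ₂ cos Δλ = (-0.8660)(1.0000) + (0.5000)(0.0000)(-0.5000) = -0.86603,
so c = arccos(-0.86603) = 2.61799 rad.
Distance = R·c = 1737.4 × 2.6180 ≈ 4549 km.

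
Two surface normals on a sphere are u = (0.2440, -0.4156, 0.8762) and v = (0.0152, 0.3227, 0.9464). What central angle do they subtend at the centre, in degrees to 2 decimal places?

u·v = 0.6988; |u| = 1.0000, |v| = 1.0000.
cos θ = (u·v)/(|u||v|) = 0.6988, so θ = 45.67°.

45.67°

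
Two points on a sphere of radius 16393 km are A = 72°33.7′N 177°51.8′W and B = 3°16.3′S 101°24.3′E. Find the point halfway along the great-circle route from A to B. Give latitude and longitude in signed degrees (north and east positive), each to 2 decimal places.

39.51°, 117.18°

The central angle between A and B is δ = 1.5771 rad.
With f = 0.5, the slerp weights are sin((1−f)δ)/sin δ = 0.7093 and sin(fδ)/sin δ = 0.7093.
Weighted sum of the unit vectors: (0.7093)·(-0.2995,-0.0112,0.9540) + (0.7093)·(-0.1974,0.9787,-0.0571) = (-0.3525, 0.6863, 0.6362).
Converting back: φ = atan2(z, √(x²+y²)) = 39.51°, λ = atan2(y, x) = 117.18°.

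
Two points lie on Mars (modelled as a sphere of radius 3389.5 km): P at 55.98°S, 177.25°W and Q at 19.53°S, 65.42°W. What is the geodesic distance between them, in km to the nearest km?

5049 km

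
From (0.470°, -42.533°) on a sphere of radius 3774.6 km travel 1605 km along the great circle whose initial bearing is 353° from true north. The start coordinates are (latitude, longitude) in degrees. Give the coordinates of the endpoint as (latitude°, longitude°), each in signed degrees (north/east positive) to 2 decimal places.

Angular distance δ = d/R = 1605/3774.6 = 0.42521 rad; initial bearing θ = 6.1610 rad.
sin φ₂ = sin φ₁ cos δ + cos φ₁ sin δ cos θ = (0.0082)(0.9110) + (1.0000)(0.4125)(0.9925) = 0.4169, so φ₂ = 24.64°.
Δλ = atan2(sin θ sin δ cos φ₁, cos δ − sin φ₁ sin φ₂) = atan2(-0.0503, 0.9075) = -3.171°.
λ₂ = -42.533° − 3.171° = -45.70°.

24.64°, -45.70°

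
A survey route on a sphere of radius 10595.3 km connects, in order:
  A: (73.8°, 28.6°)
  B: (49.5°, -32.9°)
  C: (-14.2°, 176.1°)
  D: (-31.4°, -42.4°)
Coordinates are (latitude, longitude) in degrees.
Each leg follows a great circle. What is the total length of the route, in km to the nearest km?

54378 km

Leg A→B: central angle 0.6152 rad, distance 6518.0 km.
Leg B→C: central angle 2.3997 rad, distance 25425.6 km.
Leg C→D: central angle 2.1174 rad, distance 22434.4 km.
Total: 6518.0 + 25425.6 + 22434.4 ≈ 54378 km.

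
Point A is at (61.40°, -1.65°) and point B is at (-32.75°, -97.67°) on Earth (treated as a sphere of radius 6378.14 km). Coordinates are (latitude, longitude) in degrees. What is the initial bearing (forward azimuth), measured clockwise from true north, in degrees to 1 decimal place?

257.8°

Δλ = -96.020° = -1.6759 rad.
y = sin Δλ · cos φ₂ = (-0.9945)(0.8410) = -0.8364
x = cos φ₁ sin φ₂ − sin φ₁ cos φ₂ cos Δλ = (0.4787)(-0.5410) − (0.8780)(0.8410)(-0.1049) = -0.1815
θ = atan2(y, x) = -102.24°; adding 360° gives 257.8°.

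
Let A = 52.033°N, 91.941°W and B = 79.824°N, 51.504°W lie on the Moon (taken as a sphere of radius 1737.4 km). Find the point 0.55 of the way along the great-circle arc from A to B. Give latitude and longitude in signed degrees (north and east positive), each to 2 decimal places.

Central angle δ = 0.5381 rad. Interpolating on the sphere with fraction f = 0.55:
P = [sin((1−f)δ)·A + sin(fδ)·B] / sin δ = 0.4679·A + 0.5691·B in Cartesian coordinates,
giving P = (0.0528, -0.3664, 0.9290), i.e. latitude 68.28°, longitude -81.79°.

68.28°, -81.79°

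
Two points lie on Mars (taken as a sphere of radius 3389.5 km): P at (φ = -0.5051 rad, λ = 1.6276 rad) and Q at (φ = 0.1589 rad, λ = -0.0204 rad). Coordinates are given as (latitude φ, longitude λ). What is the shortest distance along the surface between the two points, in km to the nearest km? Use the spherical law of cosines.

With latitudes φ₁ = -28.940°, φ₂ = 9.104° and longitude difference Δλ = -94.423°:
cos c = sin φ₁ sin φ₂ + cos φ₁ cos φ₂ cos Δλ = (-0.4839)(0.1582) + (0.8751)(0.9874)(-0.0771) = -0.14321,
so c = arccos(-0.14321) = 1.71450 rad.
Distance = R·c = 3389.5 × 1.7145 ≈ 5811 km.

5811 km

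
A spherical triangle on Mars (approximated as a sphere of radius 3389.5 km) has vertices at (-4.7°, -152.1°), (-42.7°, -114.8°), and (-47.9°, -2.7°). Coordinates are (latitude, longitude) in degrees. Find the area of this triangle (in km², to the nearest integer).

2162296 km²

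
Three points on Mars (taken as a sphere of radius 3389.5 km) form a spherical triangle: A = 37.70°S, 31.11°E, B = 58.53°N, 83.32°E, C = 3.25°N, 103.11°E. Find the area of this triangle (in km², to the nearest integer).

Side lengths (central angles): a = 1.0018, b = 1.3598, c = 1.8426 rad; semiperimeter s = 2.1021.
By l'Huilier's theorem, tan(E/4) = √[tan(s/2) tan((s−a)/2) tan((s−b)/2) tan((s−c)/2)], giving spherical excess E = 0.9168 rad.
Area = E·R² = 0.9168 × (3389.5)² ≈ 10532822 km².

10532822 km²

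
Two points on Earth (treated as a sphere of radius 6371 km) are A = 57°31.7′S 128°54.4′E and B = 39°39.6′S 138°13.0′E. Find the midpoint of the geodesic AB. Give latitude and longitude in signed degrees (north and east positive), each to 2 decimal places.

-48.69°, 134.39°

Central angle δ = 0.3291 rad. Interpolating on the sphere with fraction f = 0.5:
P = [sin((1−f)δ)·A + sin(fδ)·B] / sin δ = 0.5068·A + 0.5068·B in Cartesian coordinates,
giving P = (-0.4619, 0.4717, -0.7511), i.e. latitude -48.69°, longitude 134.39°.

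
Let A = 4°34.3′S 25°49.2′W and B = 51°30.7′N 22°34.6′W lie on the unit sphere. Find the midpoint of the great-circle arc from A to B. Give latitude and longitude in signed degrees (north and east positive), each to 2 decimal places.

The central angle between A and B is δ = 0.9800 rad.
With f = 0.5, the slerp weights are sin((1−f)δ)/sin δ = 0.5667 and sin(fδ)/sin δ = 0.5667.
Weighted sum of the unit vectors: (0.5667)·(0.8973,-0.4342,-0.0797) + (0.5667)·(0.5747,-0.2389,0.7827) = (0.8341, -0.3814, 0.3984).
Converting back: φ = atan2(z, √(x²+y²)) = 23.48°, λ = atan2(y, x) = -24.57°.

23.48°, -24.57°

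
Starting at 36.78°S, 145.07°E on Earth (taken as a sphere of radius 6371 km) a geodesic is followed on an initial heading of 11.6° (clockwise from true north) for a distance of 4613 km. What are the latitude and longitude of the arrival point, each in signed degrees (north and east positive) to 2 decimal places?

4.08°, 152.74°

Angular distance δ = d/R = 4613/6371 = 0.72406 rad; initial bearing θ = 0.2025 rad.
sin φ₂ = sin φ₁ cos δ + cos φ₁ sin δ cos θ = (-0.5987)(0.7491) + (0.8009)(0.6624)(0.9796) = 0.0712, so φ₂ = 4.08°.
Δλ = atan2(sin θ sin δ cos φ₁, cos δ − sin φ₁ sin φ₂) = atan2(0.1067, 0.7918) = 7.674°.
λ₂ = 145.070° + 7.674° = 152.74°.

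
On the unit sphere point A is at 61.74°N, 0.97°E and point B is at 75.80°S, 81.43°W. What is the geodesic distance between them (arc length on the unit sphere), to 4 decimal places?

2.5654

Let φ₁ = 1.0776 rad, φ₂ = -1.3230 rad, and Δλ = -1.4382 rad.
cos c = sin φ₁ sin φ₂ + cos φ₁ cos φ₂ cos Δλ = (0.8808)(-0.9694) + (0.4735)(0.2453)(0.1323) = -0.83853,
so c = arccos(-0.83853) = 2.56538 rad.
On the unit sphere the arc length equals the central angle: 2.5654.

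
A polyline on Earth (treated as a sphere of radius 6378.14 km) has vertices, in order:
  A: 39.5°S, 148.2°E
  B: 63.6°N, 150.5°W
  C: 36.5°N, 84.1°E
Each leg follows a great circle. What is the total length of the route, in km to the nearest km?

20581 km

Leg A→B: central angle 1.9878 rad, distance 12678.2 km.
Leg B→C: central angle 1.2390 rad, distance 7902.5 km.
Total: 12678.2 + 7902.5 ≈ 20581 km.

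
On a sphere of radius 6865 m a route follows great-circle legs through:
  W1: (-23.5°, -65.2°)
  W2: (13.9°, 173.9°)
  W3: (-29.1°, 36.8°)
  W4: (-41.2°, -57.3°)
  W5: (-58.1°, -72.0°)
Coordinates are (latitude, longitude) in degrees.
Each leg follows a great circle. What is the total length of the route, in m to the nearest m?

Leg W1→W2: central angle 2.1567 rad, distance 14805.7 m.
Leg W2→W3: central angle 2.4011 rad, distance 16483.8 m.
Leg W3→W4: central angle 1.2939 rad, distance 8882.9 m.
Leg W4→W5: central angle 0.3369 rad, distance 2312.5 m.
Total: 14805.7 + 16483.8 + 8882.9 + 2312.5 ≈ 42485 m.

42485 m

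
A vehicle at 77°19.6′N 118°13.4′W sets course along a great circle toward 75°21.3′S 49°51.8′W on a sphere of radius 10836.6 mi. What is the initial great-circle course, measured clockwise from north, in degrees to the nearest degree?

With φ₁ = 1.3496, φ₂ = -1.3152, Δλ = 1.1931 rad, the forward-azimuth formula gives
θ = atan2( sin Δλ cos φ₂ , cos φ₁ sin φ₂ − sin φ₁ cos φ₂ cos Δλ ) = atan2(0.2350, -0.3032) = 142.22°.
So the initial bearing is 142°.

142°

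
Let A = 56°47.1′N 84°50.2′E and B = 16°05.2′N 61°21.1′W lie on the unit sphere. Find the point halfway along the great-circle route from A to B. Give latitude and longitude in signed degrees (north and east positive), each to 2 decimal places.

The central angle between A and B is δ = 1.7778 rad.
With f = 0.5, the slerp weights are sin((1−f)δ)/sin δ = 0.7933 and sin(fδ)/sin δ = 0.7933.
Weighted sum of the unit vectors: (0.7933)·(0.0493,0.5456,0.8366) + (0.7933)·(0.4607,-0.8432,0.2771) = (0.4045, -0.2361, 0.8835).
Converting back: φ = atan2(z, √(x²+y²)) = 62.07°, λ = atan2(y, x) = -30.27°.

62.07°, -30.27°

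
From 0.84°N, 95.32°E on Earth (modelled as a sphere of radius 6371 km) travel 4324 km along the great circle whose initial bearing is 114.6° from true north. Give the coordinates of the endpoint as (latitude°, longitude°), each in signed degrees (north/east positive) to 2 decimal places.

Angular distance δ = d/R = 4324/6371 = 0.67870 rad; initial bearing θ = 2.0001 rad.
sin φ₂ = sin φ₁ cos δ + cos φ₁ sin δ cos θ = (0.0147)(0.7784) + (0.9999)(0.6278)(-0.4163) = -0.2499, so φ₂ = -14.47°.
Δλ = atan2(sin θ sin δ cos φ₁, cos δ − sin φ₁ sin φ₂) = atan2(0.5707, 0.7821) = 36.122°.
λ₂ = 95.320° + 36.122° = 131.44°.

-14.47°, 131.44°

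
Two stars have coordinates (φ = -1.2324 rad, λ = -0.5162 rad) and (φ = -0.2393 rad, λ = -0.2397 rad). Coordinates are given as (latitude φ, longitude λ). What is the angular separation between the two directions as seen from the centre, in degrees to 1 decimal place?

Let φ₁ = -1.2324 rad, φ₂ = -0.2393 rad, and Δλ = 0.2765 rad.
Haversine: a = sin²(Δφ/2) + cos φ₁ cos φ₂ sin²(Δλ/2) = 0.2270 + (0.3320)(0.9715)(0.0190) = 0.23308.
Central angle c = 2·arcsin(√a) = 1.00765 rad.
So the angular separation is 57.7°.

57.7°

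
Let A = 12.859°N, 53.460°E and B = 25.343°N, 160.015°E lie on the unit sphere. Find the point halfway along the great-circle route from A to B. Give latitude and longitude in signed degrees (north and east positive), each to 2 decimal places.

Central angle δ = 1.7272 rad. Interpolating on the sphere with fraction f = 0.5:
P = [sin((1−f)δ)·A + sin(fδ)·B] / sin δ = 0.7696·A + 0.7696·B in Cartesian coordinates,
giving P = (-0.2069, 0.8405, 0.5007), i.e. latitude 30.05°, longitude 103.83°.

30.05°, 103.83°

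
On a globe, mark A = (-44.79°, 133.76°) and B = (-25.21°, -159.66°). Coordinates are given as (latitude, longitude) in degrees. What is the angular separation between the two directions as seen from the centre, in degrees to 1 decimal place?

56.3°

Let φ₁ = -0.7817 rad, φ₂ = -0.4400 rad, and Δλ = 1.1620 rad.
cos c = sin φ₁ sin φ₂ + cos φ₁ cos φ₂ cos Δλ = (-0.7045)(-0.4259) + (0.7097)(0.9048)(0.3975) = 0.55529,
so c = arccos(0.55529) = 0.98208 rad.
So the angular separation is 56.3°.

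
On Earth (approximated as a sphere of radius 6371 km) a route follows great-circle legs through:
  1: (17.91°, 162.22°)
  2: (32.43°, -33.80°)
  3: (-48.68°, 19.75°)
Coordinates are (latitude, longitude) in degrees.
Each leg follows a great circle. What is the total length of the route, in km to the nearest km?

Leg 1→2: central angle 2.2231 rad, distance 14163.5 km.
Leg 2→3: central angle 1.6425 rad, distance 10464.5 km.
Total: 14163.5 + 10464.5 ≈ 24628 km.

24628 km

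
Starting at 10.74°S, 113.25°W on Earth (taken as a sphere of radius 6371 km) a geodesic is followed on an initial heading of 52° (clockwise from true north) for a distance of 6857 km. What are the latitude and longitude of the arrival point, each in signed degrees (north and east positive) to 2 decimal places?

26.36°, -62.53°

Angular distance δ = d/R = 6857/6371 = 1.07628 rad; initial bearing θ = 0.9076 rad.
sin φ₂ = sin φ₁ cos δ + cos φ₁ sin δ cos θ = (-0.1864)(0.4746) + (0.9825)(0.8802)(0.6157) = 0.4440, so φ₂ = 26.36°.
Δλ = atan2(sin θ sin δ cos φ₁, cos δ − sin φ₁ sin φ₂) = atan2(0.6815, 0.5573) = 50.722°.
λ₂ = -113.250° + 50.722° = -62.53°.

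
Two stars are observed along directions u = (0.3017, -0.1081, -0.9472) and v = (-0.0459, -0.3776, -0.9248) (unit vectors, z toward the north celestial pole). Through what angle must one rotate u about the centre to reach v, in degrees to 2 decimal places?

25.44°

u·v = 0.9029; |u| = 0.9999, |v| = 1.0000.
cos θ = (u·v)/(|u||v|) = 0.9030, so θ = 25.44°.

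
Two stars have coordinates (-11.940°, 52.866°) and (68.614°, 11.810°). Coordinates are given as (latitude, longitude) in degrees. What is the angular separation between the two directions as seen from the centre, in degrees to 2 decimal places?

With latitudes φ₁ = -11.940°, φ₂ = 68.614° and longitude difference Δλ = -41.056°:
cos c = sin φ₁ sin φ₂ + cos φ₁ cos φ₂ cos Δλ = (-0.2069)(0.9311) + (0.9784)(0.3646)(0.7541) = 0.07638,
so c = arccos(0.07638) = 1.49434 rad.
So the angular separation is 85.62°.

85.62°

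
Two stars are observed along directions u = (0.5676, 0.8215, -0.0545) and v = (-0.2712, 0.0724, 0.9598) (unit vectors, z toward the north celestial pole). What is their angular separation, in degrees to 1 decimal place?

98.4°

u·v = -0.1468; |u| = 1.0000, |v| = 1.0000.
cos θ = (u·v)/(|u||v|) = -0.1468, so θ = 98.4°.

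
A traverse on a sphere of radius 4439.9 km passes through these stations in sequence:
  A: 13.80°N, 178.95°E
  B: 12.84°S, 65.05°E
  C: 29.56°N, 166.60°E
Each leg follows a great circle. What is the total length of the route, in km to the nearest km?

17212 km

Leg A→B: central angle 2.0226 rad, distance 8980.3 km.
Leg B→C: central angle 1.8540 rad, distance 8231.6 km.
Total: 8980.3 + 8231.6 ≈ 17212 km.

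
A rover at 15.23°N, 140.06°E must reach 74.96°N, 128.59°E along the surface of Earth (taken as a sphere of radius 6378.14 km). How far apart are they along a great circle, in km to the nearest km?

6686 km

Let φ₁ = 0.2658 rad, φ₂ = 1.3083 rad, and Δλ = -0.2002 rad.
Haversine: a = sin²(Δφ/2) + cos φ₁ cos φ₂ sin²(Δλ/2) = 0.2480 + (0.9649)(0.2595)(0.0100) = 0.25046.
Central angle c = 2·arcsin(√a) = 1.04827 rad.
Distance = R·c = 6378.14 × 1.0483 ≈ 6686 km.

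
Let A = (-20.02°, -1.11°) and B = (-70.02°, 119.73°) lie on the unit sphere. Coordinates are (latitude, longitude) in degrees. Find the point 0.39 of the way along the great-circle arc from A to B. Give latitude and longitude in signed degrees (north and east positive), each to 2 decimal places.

-49.59°, 12.77°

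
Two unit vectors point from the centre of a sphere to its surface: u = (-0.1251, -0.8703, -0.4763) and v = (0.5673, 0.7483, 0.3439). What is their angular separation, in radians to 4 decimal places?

2.6595 rad

u·v = -0.8860; |u| = 1.0000, |v| = 1.0000.
cos θ = (u·v)/(|u||v|) = -0.8860, so θ = 2.6595 rad.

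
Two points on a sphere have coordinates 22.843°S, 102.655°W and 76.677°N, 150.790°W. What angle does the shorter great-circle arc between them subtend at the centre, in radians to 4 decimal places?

1.8091 rad

With latitudes φ₁ = -22.843°, φ₂ = 76.677° and longitude difference Δλ = -48.135°:
cos c = sin φ₁ sin φ₂ + cos φ₁ cos φ₂ cos Δλ = (-0.3882)(0.9731) + (0.9216)(0.2304)(0.6674) = -0.23603,
so c = arccos(-0.23603) = 1.80907 rad.
So the angular separation is 1.8091 rad.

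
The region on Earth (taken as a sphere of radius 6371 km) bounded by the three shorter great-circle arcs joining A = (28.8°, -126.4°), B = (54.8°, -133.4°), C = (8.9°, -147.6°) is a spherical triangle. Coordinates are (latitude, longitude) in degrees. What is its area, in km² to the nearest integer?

4201894 km²

Side lengths (central angles): a = 0.8251, b = 0.4913, c = 0.4623 rad; semiperimeter s = 0.8894.
By l'Huilier's theorem, tan(E/4) = √[tan(s/2) tan((s−a)/2) tan((s−b)/2) tan((s−c)/2)], giving spherical excess E = 0.1035 rad.
Area = E·R² = 0.1035 × (6371)² ≈ 4201894 km².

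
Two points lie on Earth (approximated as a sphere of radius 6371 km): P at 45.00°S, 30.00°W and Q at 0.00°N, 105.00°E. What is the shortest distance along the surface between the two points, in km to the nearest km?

13343 km

With latitudes φ₁ = -45.000°, φ₂ = 0.000° and longitude difference Δλ = 135.000°:
cos c = sin φ₁ sin φ₂ + cos φ₁ cos φ₂ cos Δλ = (-0.7071)(0.0000) + (0.7071)(1.0000)(-0.7071) = -0.50000,
so c = arccos(-0.50000) = 2.09440 rad.
Distance = R·c = 6371 × 2.0944 ≈ 13343 km.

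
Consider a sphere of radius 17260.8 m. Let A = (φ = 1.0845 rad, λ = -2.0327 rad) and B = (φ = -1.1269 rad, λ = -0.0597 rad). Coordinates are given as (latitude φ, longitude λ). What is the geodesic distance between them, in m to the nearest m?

45574 m

With latitudes φ₁ = 62.137°, φ₂ = -64.567° and longitude difference Δλ = 113.045°:
cos c = sin φ₁ sin φ₂ + cos φ₁ cos φ₂ cos Δλ = (0.8841)(-0.9031) + (0.4674)(0.4295)(-0.3914) = -0.87696,
so c = arccos(-0.87696) = 2.64029 rad.
Distance = R·c = 17260.8 × 2.6403 ≈ 45574 m.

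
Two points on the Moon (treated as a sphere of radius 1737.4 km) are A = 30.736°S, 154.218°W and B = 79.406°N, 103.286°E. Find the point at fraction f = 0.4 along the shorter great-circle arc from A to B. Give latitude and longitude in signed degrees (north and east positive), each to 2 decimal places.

Central angle δ = 2.1372 rad. Interpolating on the sphere with fraction f = 0.4:
P = [sin((1−f)δ)·A + sin(fδ)·B] / sin δ = 1.1361·A + 0.8941·B in Cartesian coordinates,
giving P = (-0.9170, -0.2647, 0.2982), i.e. latitude 17.35°, longitude -163.90°.

17.35°, -163.90°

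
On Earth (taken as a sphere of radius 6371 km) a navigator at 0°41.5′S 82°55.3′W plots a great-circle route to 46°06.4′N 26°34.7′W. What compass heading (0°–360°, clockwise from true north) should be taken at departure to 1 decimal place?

38.5°

With φ₁ = -0.0121, φ₂ = 0.8047, Δλ = 0.9834 rad, the forward-azimuth formula gives
θ = atan2( sin Δλ cos φ₂ , cos φ₁ sin φ₂ − sin φ₁ cos φ₂ cos Δλ ) = atan2(0.5771, 0.7252) = 38.51°.
So the initial bearing is 38.5°.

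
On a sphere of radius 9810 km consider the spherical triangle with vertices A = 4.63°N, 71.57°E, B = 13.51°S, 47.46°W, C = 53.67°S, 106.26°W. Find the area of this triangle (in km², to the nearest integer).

207504275 km²

Side lengths (central angles): a = 1.0626, b = 2.2851, c = 2.0819 rad; semiperimeter s = 2.7148.
By l'Huilier's theorem, tan(E/4) = √[tan(s/2) tan((s−a)/2) tan((s−b)/2) tan((s−c)/2)], giving spherical excess E = 2.1562 rad.
Area = E·R² = 2.1562 × (9810)² ≈ 207504275 km².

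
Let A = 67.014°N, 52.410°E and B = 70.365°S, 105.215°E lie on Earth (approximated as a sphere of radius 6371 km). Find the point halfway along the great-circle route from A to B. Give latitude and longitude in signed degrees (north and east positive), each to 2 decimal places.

-1.87°, 76.68°

The central angle between A and B is δ = 2.4779 rad.
With f = 0.5, the slerp weights are sin((1−f)δ)/sin δ = 1.5348 and sin(fδ)/sin δ = 1.5348.
Weighted sum of the unit vectors: (1.5348)·(0.2382,0.3094,0.9206) + (1.5348)·(-0.0882,0.3242,-0.9419) = (0.2303, 0.9726, -0.0326).
Converting back: φ = atan2(z, √(x²+y²)) = -1.87°, λ = atan2(y, x) = 76.68°.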